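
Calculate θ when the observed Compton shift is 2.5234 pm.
92.29°

From the Compton formula Δλ = λ_C(1 - cos θ), we can solve for θ:

cos θ = 1 - Δλ/λ_C

Given:
- Δλ = 2.5234 pm
- λ_C = h/(m_e·c) ≈ 2.42631024 pm

cos θ = 1 - 2.5234/2.42631024
cos θ = 1 - 1.040015
cos θ = -0.040015

θ = arccos(-0.040015)
θ = 92.29°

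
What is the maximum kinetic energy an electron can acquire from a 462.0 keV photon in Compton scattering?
297.4831 keV

Maximum energy transfer occurs at θ = 180° (backscattering).

Initial photon: E₀ = 462.0 keV → λ₀ = 2.6836 pm

Maximum Compton shift (at 180°):
Δλ_max = 2λ_C = 2 × 2.4263 = 4.8526 pm

Final wavelength:
λ' = 2.6836 + 4.8526 = 7.5363 pm

Minimum photon energy (maximum energy to electron):
E'_min = hc/λ' = 164.5169 keV

Maximum electron kinetic energy:
K_max = E₀ - E'_min = 462.0000 - 164.5169 = 297.4831 keV

(Intermediate values are shown rounded; full precision is carried through to the final answer.)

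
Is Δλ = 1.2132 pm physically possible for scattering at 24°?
No, inconsistent

Calculate the expected shift for θ = 24°:

Δλ_expected = λ_C(1 - cos(24°))
Δλ_expected = 2.4263 × (1 - cos(24°))
Δλ_expected = 2.4263 × 0.0865
Δλ_expected = 0.2098 pm

Given shift: 1.2132 pm
Expected shift: 0.2098 pm
Difference: 1.0034 pm

The values do not match. The given shift corresponds to θ ≈ 60.0°, not 24°.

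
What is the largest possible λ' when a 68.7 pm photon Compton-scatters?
73.5526 pm (at θ = 180°)

The Compton shift is Δλ = λ_C(1 − cos θ).

Since cos θ ranges from −1 to 1, the factor (1 − cos θ) ranges from 0 to 2; the maximum shift occurs at θ = 180° (backscattering):
Δλ_max = 2λ_C = 2 × 2.4263 pm = 4.8526 pm

Maximum scattered wavelength:
λ'_max = λ₀ + Δλ_max = 68.7 + 4.8526 = 73.5526 pm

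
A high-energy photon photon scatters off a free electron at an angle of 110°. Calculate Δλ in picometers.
3.2562 pm

Using the Compton scattering formula:
Δλ = λ_C(1 - cos θ)

where λ_C = h/(m_e·c) ≈ 2.4263 pm is the Compton wavelength of an electron.

For θ = 110°:
cos(110°) = -0.3420
1 - cos(110°) = 1.3420

Δλ = 2.4263 × 1.3420
Δλ = 3.2562 pm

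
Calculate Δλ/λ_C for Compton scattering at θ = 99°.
1.1564 λ_C

The Compton shift formula is:
Δλ = λ_C(1 - cos θ)

Dividing both sides by λ_C:
Δλ/λ_C = 1 - cos θ

For θ = 99°:
Δλ/λ_C = 1 - cos(99°)
Δλ/λ_C = 1 - -0.1564
Δλ/λ_C = 1.1564

This means the shift is 1.1564 × λ_C = 2.8059 pm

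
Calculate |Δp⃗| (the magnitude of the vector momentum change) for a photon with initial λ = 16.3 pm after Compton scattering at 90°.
5.3893e-23 kg·m/s

Photon momentum magnitude is p = h/λ.

Initial momentum:
p₀ = h/λ = 6.6261e-34/1.6300e-11 = 4.0651e-23 kg·m/s

After scattering:
λ' = λ + Δλ = 16.3 + 2.4263 = 18.7263 pm
p' = h/λ' = 6.6261e-34/1.8726e-11 = 3.5384e-23 kg·m/s

Momentum is a vector; the scattered photon's direction makes angle θ = 90° with the incident direction. The magnitude of the vector change Δp⃗ = p⃗₀ − p⃗' is found from the law of cosines:
|Δp⃗|² = p₀² + p'² − 2p₀p'cos θ
|Δp⃗|² = (4.0651e-23)² + (3.5384e-23)² − 2·4.0651e-23·3.5384e-23·cos(90°)
|Δp⃗| = 5.3893e-23 kg·m/s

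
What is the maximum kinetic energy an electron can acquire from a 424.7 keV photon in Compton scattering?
265.1723 keV

Maximum energy transfer occurs at θ = 180° (backscattering).

Initial photon: E₀ = 424.7 keV → λ₀ = 2.9193 pm

Maximum Compton shift (at 180°):
Δλ_max = 2λ_C = 2 × 2.4263 = 4.8526 pm

Final wavelength:
λ' = 2.9193 + 4.8526 = 7.7720 pm

Minimum photon energy (maximum energy to electron):
E'_min = hc/λ' = 159.5277 keV

Maximum electron kinetic energy:
K_max = E₀ - E'_min = 424.7000 - 159.5277 = 265.1723 keV

(Intermediate values are shown rounded; full precision is carried through to the final answer.)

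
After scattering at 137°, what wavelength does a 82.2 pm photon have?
86.4008 pm

Using the Compton scattering formula:
λ' = λ + Δλ = λ + λ_C(1 - cos θ)

Given:
- Initial wavelength λ = 82.2 pm
- Scattering angle θ = 137°
- Compton wavelength λ_C ≈ 2.4263 pm

Calculate the shift:
Δλ = 2.4263 × (1 - cos(137°))
Δλ = 2.4263 × 1.7314
Δλ = 4.2008 pm

Final wavelength:
λ' = 82.2 + 4.2008 = 86.4008 pm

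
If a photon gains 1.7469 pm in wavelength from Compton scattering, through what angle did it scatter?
73.74°

From the Compton formula Δλ = λ_C(1 - cos θ), we can solve for θ:

cos θ = 1 - Δλ/λ_C

Given:
- Δλ = 1.7469 pm
- λ_C = h/(m_e·c) ≈ 2.42631024 pm

cos θ = 1 - 1.7469/2.42631024
cos θ = 1 - 0.719982
cos θ = 0.280018

θ = arccos(0.280018)
θ = 73.74°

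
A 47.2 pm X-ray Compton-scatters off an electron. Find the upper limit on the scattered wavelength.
52.0526 pm (at θ = 180°)

The Compton shift is Δλ = λ_C(1 − cos θ).

Since cos θ ranges from −1 to 1, the factor (1 − cos θ) ranges from 0 to 2; the maximum shift occurs at θ = 180° (backscattering):
Δλ_max = 2λ_C = 2 × 2.4263 pm = 4.8526 pm

Maximum scattered wavelength:
λ'_max = λ₀ + Δλ_max = 47.2 + 4.8526 = 52.0526 pm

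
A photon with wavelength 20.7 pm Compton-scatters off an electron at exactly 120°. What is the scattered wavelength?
24.3395 pm

Using the Compton formula: λ' = λ + λ_C(1 − cos θ)

For θ = 120°, cos θ = -1/2 (exact) = -0.5000, so:
1 − cos 120° = 1 − (-1/2) = 1.5000

Δλ = λ_C × 1.5000 = 2.4263 × 1.5000 = 3.6395 pm

λ' = 20.7 + 3.6395 = 24.3395 pm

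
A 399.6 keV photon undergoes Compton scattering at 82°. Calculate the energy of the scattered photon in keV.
238.8289 keV

First convert energy to wavelength:
λ = hc/E, with hc ≈ 1239.842 keV·pm (i.e. 1239.842 eV·nm)

For E = 399.6 keV = 399600 eV:
λ = 1239.842 keV·pm / 399.6 keV
λ = 3.1027 pm

Calculate the Compton shift:
Δλ = λ_C(1 - cos(82°)) = 2.4263 × 0.8608
Δλ = 2.0886 pm

Final wavelength:
λ' = 3.1027 + 2.0886 = 5.1913 pm

Final energy:
E' = hc/λ' = 1239.842 / 5.1913 = 238.8289 keV

(Intermediate values are shown rounded; full precision is carried through to the final answer.)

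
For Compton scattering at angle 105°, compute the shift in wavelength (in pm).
3.0543 pm

Using the Compton scattering formula:
Δλ = λ_C(1 - cos θ)

where λ_C = h/(m_e·c) ≈ 2.4263 pm is the Compton wavelength of an electron.

For θ = 105°:
cos(105°) = -0.2588
1 - cos(105°) = 1.2588

Δλ = 2.4263 × 1.2588
Δλ = 3.0543 pm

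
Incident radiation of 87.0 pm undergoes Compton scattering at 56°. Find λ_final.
88.0695 pm

Using the Compton scattering formula:
λ' = λ + Δλ = λ + λ_C(1 - cos θ)

Given:
- Initial wavelength λ = 87.0 pm
- Scattering angle θ = 56°
- Compton wavelength λ_C ≈ 2.4263 pm

Calculate the shift:
Δλ = 2.4263 × (1 - cos(56°))
Δλ = 2.4263 × 0.4408
Δλ = 1.0695 pm

Final wavelength:
λ' = 87.0 + 1.0695 = 88.0695 pm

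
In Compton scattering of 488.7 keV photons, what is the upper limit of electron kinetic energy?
320.9189 keV

Maximum energy transfer occurs at θ = 180° (backscattering).

Initial photon: E₀ = 488.7 keV → λ₀ = 2.5370 pm

Maximum Compton shift (at 180°):
Δλ_max = 2λ_C = 2 × 2.4263 = 4.8526 pm

Final wavelength:
λ' = 2.5370 + 4.8526 = 7.3896 pm

Minimum photon energy (maximum energy to electron):
E'_min = hc/λ' = 167.7811 keV

Maximum electron kinetic energy:
K_max = E₀ - E'_min = 488.7000 - 167.7811 = 320.9189 keV

(Intermediate values are shown rounded; full precision is carried through to the final answer.)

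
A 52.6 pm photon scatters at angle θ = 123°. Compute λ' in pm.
56.3478 pm

Using the Compton scattering formula:
λ' = λ + Δλ = λ + λ_C(1 - cos θ)

Given:
- Initial wavelength λ = 52.6 pm
- Scattering angle θ = 123°
- Compton wavelength λ_C ≈ 2.4263 pm

Calculate the shift:
Δλ = 2.4263 × (1 - cos(123°))
Δλ = 2.4263 × 1.5446
Δλ = 3.7478 pm

Final wavelength:
λ' = 52.6 + 3.7478 = 56.3478 pm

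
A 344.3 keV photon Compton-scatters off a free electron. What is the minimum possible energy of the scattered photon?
146.6631 keV (at θ = 180°)

The scattered photon has minimum energy when its wavelength is maximum, i.e., when the Compton shift Δλ = λ_C(1 − cos θ) is maximum. This occurs at θ = 180° (backscattering), giving Δλ_max = 2λ_C = 4.8526 pm.

Initial wavelength: λ₀ = hc/E₀ = 3.6011 pm
Maximum final wavelength: λ'_max = λ₀ + 2λ_C = 3.6011 + 4.8526 = 8.4537 pm
Minimum final energy: E'_min = hc/λ'_max = 146.6631 keV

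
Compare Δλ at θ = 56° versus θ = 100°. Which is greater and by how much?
100° produces the larger shift by a factor of 2.662

Calculate both shifts using Δλ = λ_C(1 - cos θ):

For θ₁ = 56°:
Δλ₁ = 2.4263 × (1 - cos(56°))
Δλ₁ = 2.4263 × 0.4408
Δλ₁ = 1.0695 pm

For θ₂ = 100°:
Δλ₂ = 2.4263 × (1 - cos(100°))
Δλ₂ = 2.4263 × 1.1736
Δλ₂ = 2.8476 pm

The 100° angle produces the larger shift.
Ratio: 2.8476/1.0695 = 2.662

(Intermediate values are shown rounded; full precision is carried through to the final answer.)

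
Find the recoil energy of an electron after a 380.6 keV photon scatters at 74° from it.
133.3795 keV

By energy conservation: K_e = E_initial - E_final

First find the scattered photon energy:
Initial wavelength: λ = hc/E = 3.2576 pm
Compton shift: Δλ = λ_C(1 - cos(74°)) = 1.7575 pm
Final wavelength: λ' = 3.2576 + 1.7575 = 5.0151 pm
Final photon energy: E' = hc/λ' = 247.2205 keV

Electron kinetic energy:
K_e = E - E' = 380.6000 - 247.2205 = 133.3795 keV

(Intermediate values are shown rounded; full precision is carried through to the final answer.)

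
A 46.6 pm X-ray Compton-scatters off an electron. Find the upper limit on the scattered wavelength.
51.4526 pm (at θ = 180°)

The Compton shift is Δλ = λ_C(1 − cos θ).

Since cos θ ranges from −1 to 1, the factor (1 − cos θ) ranges from 0 to 2; the maximum shift occurs at θ = 180° (backscattering):
Δλ_max = 2λ_C = 2 × 2.4263 pm = 4.8526 pm

Maximum scattered wavelength:
λ'_max = λ₀ + Δλ_max = 46.6 + 4.8526 = 51.4526 pm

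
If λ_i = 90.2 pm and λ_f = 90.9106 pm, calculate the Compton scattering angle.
45.00°

First find the wavelength shift:
Δλ = λ' - λ = 90.9106 - 90.2 = 0.7106 pm

Using Δλ = λ_C(1 - cos θ), with λ_C = h/(m_e·c) ≈ 2.42631024 pm:
cos θ = 1 - Δλ/λ_C
cos θ = 1 - 0.7106/2.42631024
cos θ = 0.707127

θ = arccos(0.707127)
θ = 45.00°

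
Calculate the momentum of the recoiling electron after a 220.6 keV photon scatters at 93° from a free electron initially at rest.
1.4653e-22 kg·m/s

The electron is initially at rest, so by conservation of momentum:
p⃗_e = p⃗₀ − p⃗'  (incident photon momentum minus scattered photon momentum)

Photon momentum magnitudes (p = h/λ = E/c):
λ₀ = hc/E₀ = 5.6203 pm → p₀ = h/λ₀ = 1.1789e-22 kg·m/s
Δλ = λ_C(1 − cos 93°) = 2.5533 pm
λ' = 8.1736 pm → p' = h/λ' = 8.1067e-23 kg·m/s

The scattered photon makes angle θ = 93° with the incident direction, so by the law of cosines:
|p⃗_e|² = p₀² + p'² − 2p₀p'cos θ
|p⃗_e|² = (1.1789e-22)² + (8.1067e-23)² − 2·1.1789e-22·8.1067e-23·cos(93°)
|p⃗_e| = 1.4653e-22 kg·m/s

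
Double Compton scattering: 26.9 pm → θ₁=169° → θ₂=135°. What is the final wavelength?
35.8500 pm

Apply Compton shift twice:

First scattering at θ₁ = 169°:
Δλ₁ = λ_C(1 - cos(169°))
Δλ₁ = 2.4263 × 1.9816
Δλ₁ = 4.8080 pm

After first scattering:
λ₁ = 26.9 + 4.8080 = 31.7080 pm

Second scattering at θ₂ = 135°:
Δλ₂ = λ_C(1 - cos(135°))
Δλ₂ = 2.4263 × 1.7071
Δλ₂ = 4.1420 pm

Final wavelength:
λ₂ = 31.7080 + 4.1420 = 35.8500 pm

Total shift: Δλ_total = 4.8080 + 4.1420 = 8.9500 pm

(Intermediate values are shown rounded; full precision is carried through to the final answer.)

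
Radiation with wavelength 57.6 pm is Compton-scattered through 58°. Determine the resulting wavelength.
58.7406 pm

Using the Compton scattering formula:
λ' = λ + Δλ = λ + λ_C(1 - cos θ)

Given:
- Initial wavelength λ = 57.6 pm
- Scattering angle θ = 58°
- Compton wavelength λ_C ≈ 2.4263 pm

Calculate the shift:
Δλ = 2.4263 × (1 - cos(58°))
Δλ = 2.4263 × 0.4701
Δλ = 1.1406 pm

Final wavelength:
λ' = 57.6 + 1.1406 = 58.7406 pm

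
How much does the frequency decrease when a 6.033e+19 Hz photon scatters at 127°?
2.648e+19 Hz (decrease)

Convert frequency to wavelength (c = 299792458 m/s):
λ₀ = c/f₀ = 299792458/6.033e+19 = 4.9692103e-12 m = 4.9692 pm

Calculate Compton shift:
Δλ = λ_C(1 - cos(127°)) = 3.8865 pm

Final wavelength:
λ' = λ₀ + Δλ = 4.9692 + 3.8865 = 8.8557 pm

Final frequency:
f' = c/λ' = 299792458/8.8557105e-12 = 3.3853010e+19 Hz

Frequency shift (decrease):
Δf = f₀ - f' = 6.033e+19 - 3.3853010e+19 = 2.648e+19 Hz

(Intermediate values are shown rounded; full precision is carried through to the final answer.)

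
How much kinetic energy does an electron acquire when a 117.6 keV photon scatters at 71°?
15.8005 keV

By energy conservation: K_e = E_initial - E_final

First find the scattered photon energy:
Initial wavelength: λ = hc/E = 10.5429 pm
Compton shift: Δλ = λ_C(1 - cos(71°)) = 1.6364 pm
Final wavelength: λ' = 10.5429 + 1.6364 = 12.1793 pm
Final photon energy: E' = hc/λ' = 101.7995 keV

Electron kinetic energy:
K_e = E - E' = 117.6000 - 101.7995 = 15.8005 keV

(Intermediate values are shown rounded; full precision is carried through to the final answer.)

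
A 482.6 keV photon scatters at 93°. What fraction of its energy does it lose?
0.4985 (or 49.85%)

Calculate initial and final photon energies:

Initial: E₀ = 482.6 keV → λ₀ = 2.5691 pm
Compton shift: Δλ = 2.5533 pm
Final wavelength: λ' = 5.1224 pm
Final energy: E' = 242.0440 keV

Fractional energy loss:
(E₀ - E')/E₀ = (482.6000 - 242.0440)/482.6000
= 240.5560/482.6000
= 0.4985
= 49.85%

(Intermediate values are shown rounded; full precision is carried through to the final answer.)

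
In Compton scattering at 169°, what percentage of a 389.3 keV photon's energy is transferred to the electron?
0.6015 (or 60.15%)

Calculate initial and final photon energies:

Initial: E₀ = 389.3 keV → λ₀ = 3.1848 pm
Compton shift: Δλ = 4.8080 pm
Final wavelength: λ' = 7.9928 pm
Final energy: E' = 155.1191 keV

Fractional energy loss:
(E₀ - E')/E₀ = (389.3000 - 155.1191)/389.3000
= 234.1809/389.3000
= 0.6015
= 60.15%

(Intermediate values are shown rounded; full precision is carried through to the final answer.)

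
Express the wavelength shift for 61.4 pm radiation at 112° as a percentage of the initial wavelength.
5.4320%

Calculate the Compton shift:
Δλ = λ_C(1 - cos(112°))
Δλ = 2.4263 × (1 - cos(112°))
Δλ = 2.4263 × 1.3746
Δλ = 3.3352 pm

Percentage change:
(Δλ/λ₀) × 100 = (3.3352/61.4) × 100
= 5.4320%

(Intermediate values are shown rounded; full precision is carried through to the final answer.)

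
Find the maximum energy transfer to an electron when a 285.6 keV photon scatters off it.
150.7437 keV

Maximum energy transfer occurs at θ = 180° (backscattering).

Initial photon: E₀ = 285.6 keV → λ₀ = 4.3412 pm

Maximum Compton shift (at 180°):
Δλ_max = 2λ_C = 2 × 2.4263 = 4.8526 pm

Final wavelength:
λ' = 4.3412 + 4.8526 = 9.1938 pm

Minimum photon energy (maximum energy to electron):
E'_min = hc/λ' = 134.8563 keV

Maximum electron kinetic energy:
K_max = E₀ - E'_min = 285.6000 - 134.8563 = 150.7437 keV

(Intermediate values are shown rounded; full precision is carried through to the final answer.)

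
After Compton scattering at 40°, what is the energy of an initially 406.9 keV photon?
343.0007 keV

First convert energy to wavelength:
λ = hc/E, with hc ≈ 1239.842 keV·pm (i.e. 1239.842 eV·nm)

For E = 406.9 keV = 406900 eV:
λ = 1239.842 keV·pm / 406.9 keV
λ = 3.0470 pm

Calculate the Compton shift:
Δλ = λ_C(1 - cos(40°)) = 2.4263 × 0.2340
Δλ = 0.5676 pm

Final wavelength:
λ' = 3.0470 + 0.5676 = 3.6147 pm

Final energy:
E' = hc/λ' = 1239.842 / 3.6147 = 343.0007 keV

(Intermediate values are shown rounded; full precision is carried through to the final answer.)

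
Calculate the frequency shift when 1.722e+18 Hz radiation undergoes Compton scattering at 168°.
4.620e+16 Hz (decrease)

Convert frequency to wavelength (c = 299792458 m/s):
λ₀ = c/f₀ = 299792458/1.722e+18 = 1.7409550e-10 m = 174.0955 pm

Calculate Compton shift:
Δλ = λ_C(1 - cos(168°)) = 4.7996 pm

Final wavelength:
λ' = λ₀ + Δλ = 174.0955 + 4.7996 = 178.8951 pm

Final frequency:
f' = c/λ' = 299792458/1.7889510e-10 = 1.6758002e+18 Hz

Frequency shift (decrease):
Δf = f₀ - f' = 1.722e+18 - 1.6758002e+18 = 4.620e+16 Hz

(Intermediate values are shown rounded; full precision is carried through to the final answer.)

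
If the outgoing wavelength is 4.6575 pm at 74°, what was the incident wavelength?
2.9000 pm

From λ' = λ + Δλ, we have λ = λ' - Δλ

First calculate the Compton shift:
Δλ = λ_C(1 - cos θ)
Δλ = 2.4263 × (1 - cos(74°))
Δλ = 2.4263 × 0.7244
Δλ = 1.7575 pm

Initial wavelength:
λ = λ' - Δλ
λ = 4.6575 - 1.7575
λ = 2.9000 pm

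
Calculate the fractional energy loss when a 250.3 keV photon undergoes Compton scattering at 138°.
0.4606 (or 46.06%)

Calculate initial and final photon energies:

Initial: E₀ = 250.3 keV → λ₀ = 4.9534 pm
Compton shift: Δλ = 4.2294 pm
Final wavelength: λ' = 9.1828 pm
Final energy: E' = 135.0174 keV

Fractional energy loss:
(E₀ - E')/E₀ = (250.3000 - 135.0174)/250.3000
= 115.2826/250.3000
= 0.4606
= 46.06%

(Intermediate values are shown rounded; full precision is carried through to the final answer.)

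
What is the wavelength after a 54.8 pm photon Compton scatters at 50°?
55.6667 pm

Using the Compton scattering formula:
λ' = λ + Δλ = λ + λ_C(1 - cos θ)

Given:
- Initial wavelength λ = 54.8 pm
- Scattering angle θ = 50°
- Compton wavelength λ_C ≈ 2.4263 pm

Calculate the shift:
Δλ = 2.4263 × (1 - cos(50°))
Δλ = 2.4263 × 0.3572
Δλ = 0.8667 pm

Final wavelength:
λ' = 54.8 + 0.8667 = 55.6667 pm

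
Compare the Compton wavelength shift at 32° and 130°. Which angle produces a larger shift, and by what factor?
130° produces the larger shift by a factor of 10.811

Calculate both shifts using Δλ = λ_C(1 - cos θ):

For θ₁ = 32°:
Δλ₁ = 2.4263 × (1 - cos(32°))
Δλ₁ = 2.4263 × 0.1520
Δλ₁ = 0.3687 pm

For θ₂ = 130°:
Δλ₂ = 2.4263 × (1 - cos(130°))
Δλ₂ = 2.4263 × 1.6428
Δλ₂ = 3.9859 pm

The 130° angle produces the larger shift.
Ratio: 3.9859/0.3687 = 10.811

(Intermediate values are shown rounded; full precision is carried through to the final answer.)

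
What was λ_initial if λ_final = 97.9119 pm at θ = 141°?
93.6000 pm

From λ' = λ + Δλ, we have λ = λ' - Δλ

First calculate the Compton shift:
Δλ = λ_C(1 - cos θ)
Δλ = 2.4263 × (1 - cos(141°))
Δλ = 2.4263 × 1.7771
Δλ = 4.3119 pm

Initial wavelength:
λ = λ' - Δλ
λ = 97.9119 - 4.3119
λ = 93.6000 pm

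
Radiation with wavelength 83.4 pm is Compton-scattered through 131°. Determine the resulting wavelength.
87.4181 pm

Using the Compton scattering formula:
λ' = λ + Δλ = λ + λ_C(1 - cos θ)

Given:
- Initial wavelength λ = 83.4 pm
- Scattering angle θ = 131°
- Compton wavelength λ_C ≈ 2.4263 pm

Calculate the shift:
Δλ = 2.4263 × (1 - cos(131°))
Δλ = 2.4263 × 1.6561
Δλ = 4.0181 pm

Final wavelength:
λ' = 83.4 + 4.0181 = 87.4181 pm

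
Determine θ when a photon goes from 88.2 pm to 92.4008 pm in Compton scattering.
137.00°

First find the wavelength shift:
Δλ = λ' - λ = 92.4008 - 88.2 = 4.2008 pm

Using Δλ = λ_C(1 - cos θ), with λ_C = h/(m_e·c) ≈ 2.42631024 pm:
cos θ = 1 - Δλ/λ_C
cos θ = 1 - 4.2008/2.42631024
cos θ = -0.731353

θ = arccos(-0.731353)
θ = 137.00°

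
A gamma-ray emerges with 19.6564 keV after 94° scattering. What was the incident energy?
20.5000 keV

Convert final energy to wavelength (hc ≈ 1239.842 keV·pm):
λ' = hc/E' = 1239.842 / 19.6564 = 63.0757 pm

Calculate the Compton shift:
Δλ = λ_C(1 - cos(94°))
Δλ = 2.4263 × (1 - cos(94°))
Δλ = 2.5956 pm

Initial wavelength:
λ = λ' - Δλ = 63.0757 - 2.5956 = 60.4802 pm

Initial energy:
E = hc/λ = 1239.842 / 60.4802 = 20.5000 keV

(Intermediate values are shown rounded; full precision is carried through to the final answer.)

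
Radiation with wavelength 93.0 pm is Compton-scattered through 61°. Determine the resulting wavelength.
94.2500 pm

Using the Compton scattering formula:
λ' = λ + Δλ = λ + λ_C(1 - cos θ)

Given:
- Initial wavelength λ = 93.0 pm
- Scattering angle θ = 61°
- Compton wavelength λ_C ≈ 2.4263 pm

Calculate the shift:
Δλ = 2.4263 × (1 - cos(61°))
Δλ = 2.4263 × 0.5152
Δλ = 1.2500 pm

Final wavelength:
λ' = 93.0 + 1.2500 = 94.2500 pm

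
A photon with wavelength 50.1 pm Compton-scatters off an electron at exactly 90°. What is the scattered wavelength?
52.5263 pm

Using the Compton formula: λ' = λ + λ_C(1 − cos θ)

For θ = 90°, cos θ = 0 (exact) = 0.0000, so:
1 − cos 90° = 1 − (0) = 1.0000

Δλ = λ_C × 1.0000 = 2.4263 × 1.0000 = 2.4263 pm

λ' = 50.1 + 2.4263 = 52.5263 pm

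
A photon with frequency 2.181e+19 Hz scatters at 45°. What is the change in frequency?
1.072e+18 Hz (decrease)

Convert frequency to wavelength (c = 299792458 m/s):
λ₀ = c/f₀ = 299792458/2.181e+19 = 1.3745642e-11 m = 13.7456 pm

Calculate Compton shift:
Δλ = λ_C(1 - cos(45°)) = 0.7106 pm

Final wavelength:
λ' = λ₀ + Δλ = 13.7456 + 0.7106 = 14.4563 pm

Final frequency:
f' = c/λ' = 299792458/1.4456292e-11 = 2.0737853e+19 Hz

Frequency shift (decrease):
Δf = f₀ - f' = 2.181e+19 - 2.0737853e+19 = 1.072e+18 Hz

(Intermediate values are shown rounded; full precision is carried through to the final answer.)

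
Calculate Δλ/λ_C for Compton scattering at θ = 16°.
0.0387 λ_C

The Compton shift formula is:
Δλ = λ_C(1 - cos θ)

Dividing both sides by λ_C:
Δλ/λ_C = 1 - cos θ

For θ = 16°:
Δλ/λ_C = 1 - cos(16°)
Δλ/λ_C = 1 - 0.9613
Δλ/λ_C = 0.0387

This means the shift is 0.0387 × λ_C = 0.0940 pm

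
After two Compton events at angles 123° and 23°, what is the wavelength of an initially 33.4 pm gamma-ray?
37.3407 pm

Apply Compton shift twice:

First scattering at θ₁ = 123°:
Δλ₁ = λ_C(1 - cos(123°))
Δλ₁ = 2.4263 × 1.5446
Δλ₁ = 3.7478 pm

After first scattering:
λ₁ = 33.4 + 3.7478 = 37.1478 pm

Second scattering at θ₂ = 23°:
Δλ₂ = λ_C(1 - cos(23°))
Δλ₂ = 2.4263 × 0.0795
Δλ₂ = 0.1929 pm

Final wavelength:
λ₂ = 37.1478 + 0.1929 = 37.3407 pm

Total shift: Δλ_total = 3.7478 + 0.1929 = 3.9407 pm

(Intermediate values are shown rounded; full precision is carried through to the final answer.)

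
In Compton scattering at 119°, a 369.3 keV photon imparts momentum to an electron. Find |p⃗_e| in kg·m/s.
2.5736e-22 kg·m/s

The electron is initially at rest, so by conservation of momentum:
p⃗_e = p⃗₀ − p⃗'  (incident photon momentum minus scattered photon momentum)

Photon momentum magnitudes (p = h/λ = E/c):
λ₀ = hc/E₀ = 3.3573 pm → p₀ = h/λ₀ = 1.9736e-22 kg·m/s
Δλ = λ_C(1 − cos 119°) = 3.6026 pm
λ' = 6.9599 pm → p' = h/λ' = 9.5204e-23 kg·m/s

The scattered photon makes angle θ = 119° with the incident direction, so by the law of cosines:
|p⃗_e|² = p₀² + p'² − 2p₀p'cos θ
|p⃗_e|² = (1.9736e-22)² + (9.5204e-23)² − 2·1.9736e-22·9.5204e-23·cos(119°)
|p⃗_e| = 2.5736e-22 kg·m/s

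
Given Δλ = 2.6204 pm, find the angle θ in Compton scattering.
94.59°

From the Compton formula Δλ = λ_C(1 - cos θ), we can solve for θ:

cos θ = 1 - Δλ/λ_C

Given:
- Δλ = 2.6204 pm
- λ_C = h/(m_e·c) ≈ 2.42631024 pm

cos θ = 1 - 2.6204/2.42631024
cos θ = 1 - 1.079994
cos θ = -0.079994

θ = arccos(-0.079994)
θ = 94.59°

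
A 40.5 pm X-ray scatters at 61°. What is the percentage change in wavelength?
3.0864%

Calculate the Compton shift:
Δλ = λ_C(1 - cos(61°))
Δλ = 2.4263 × (1 - cos(61°))
Δλ = 2.4263 × 0.5152
Δλ = 1.2500 pm

Percentage change:
(Δλ/λ₀) × 100 = (1.2500/40.5) × 100
= 3.0864%

(Intermediate values are shown rounded; full precision is carried through to the final answer.)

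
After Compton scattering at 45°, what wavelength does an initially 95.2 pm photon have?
95.9106 pm

Using the Compton formula: λ' = λ + λ_C(1 − cos θ)

For θ = 45°, cos θ = √2/2 (exact) ≈ 0.7071, so:
1 − cos 45° = 1 − (√2/2) ≈ 0.2929

Δλ = λ_C × 0.2929 = 2.4263 × 0.2929 = 0.7106 pm

λ' = 95.2 + 0.7106 = 95.9106 pm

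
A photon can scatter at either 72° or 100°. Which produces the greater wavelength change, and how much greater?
100° produces the larger shift by a factor of 1.699

Calculate both shifts using Δλ = λ_C(1 - cos θ):

For θ₁ = 72°:
Δλ₁ = 2.4263 × (1 - cos(72°))
Δλ₁ = 2.4263 × 0.6910
Δλ₁ = 1.6765 pm

For θ₂ = 100°:
Δλ₂ = 2.4263 × (1 - cos(100°))
Δλ₂ = 2.4263 × 1.1736
Δλ₂ = 2.8476 pm

The 100° angle produces the larger shift.
Ratio: 2.8476/1.6765 = 1.699

(Intermediate values are shown rounded; full precision is carried through to the final answer.)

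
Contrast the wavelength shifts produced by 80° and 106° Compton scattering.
106° produces the larger shift by a factor of 1.544

Calculate both shifts using Δλ = λ_C(1 - cos θ):

For θ₁ = 80°:
Δλ₁ = 2.4263 × (1 - cos(80°))
Δλ₁ = 2.4263 × 0.8264
Δλ₁ = 2.0050 pm

For θ₂ = 106°:
Δλ₂ = 2.4263 × (1 - cos(106°))
Δλ₂ = 2.4263 × 1.2756
Δλ₂ = 3.0951 pm

The 106° angle produces the larger shift.
Ratio: 3.0951/2.0050 = 1.544

(Intermediate values are shown rounded; full precision is carried through to the final answer.)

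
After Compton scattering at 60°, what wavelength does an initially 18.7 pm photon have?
19.9132 pm

Using the Compton formula: λ' = λ + λ_C(1 − cos θ)

For θ = 60°, cos θ = 1/2 (exact) = 0.5000, so:
1 − cos 60° = 1 − (1/2) = 0.5000

Δλ = λ_C × 0.5000 = 2.4263 × 0.5000 = 1.2132 pm

λ' = 18.7 + 1.2132 = 19.9132 pm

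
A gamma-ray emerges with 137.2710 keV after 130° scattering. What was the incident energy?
245.7000 keV

Convert final energy to wavelength (hc ≈ 1239.842 keV·pm):
λ' = hc/E' = 1239.842 / 137.2710 = 9.0321 pm

Calculate the Compton shift:
Δλ = λ_C(1 - cos(130°))
Δλ = 2.4263 × (1 - cos(130°))
Δλ = 3.9859 pm

Initial wavelength:
λ = λ' - Δλ = 9.0321 - 3.9859 = 5.0462 pm

Initial energy:
E = hc/λ = 1239.842 / 5.0462 = 245.7000 keV

(Intermediate values are shown rounded; full precision is carried through to the final answer.)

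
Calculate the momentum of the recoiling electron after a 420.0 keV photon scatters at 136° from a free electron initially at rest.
2.9845e-22 kg·m/s

The electron is initially at rest, so by conservation of momentum:
p⃗_e = p⃗₀ − p⃗'  (incident photon momentum minus scattered photon momentum)

Photon momentum magnitudes (p = h/λ = E/c):
λ₀ = hc/E₀ = 2.9520 pm → p₀ = h/λ₀ = 2.2446e-22 kg·m/s
Δλ = λ_C(1 − cos 136°) = 4.1717 pm
λ' = 7.1237 pm → p' = h/λ' = 9.3015e-23 kg·m/s

The scattered photon makes angle θ = 136° with the incident direction, so by the law of cosines:
|p⃗_e|² = p₀² + p'² − 2p₀p'cos θ
|p⃗_e|² = (2.2446e-22)² + (9.3015e-23)² − 2·2.2446e-22·9.3015e-23·cos(136°)
|p⃗_e| = 2.9845e-22 kg·m/s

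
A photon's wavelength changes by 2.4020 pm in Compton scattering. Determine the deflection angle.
89.43°

From the Compton formula Δλ = λ_C(1 - cos θ), we can solve for θ:

cos θ = 1 - Δλ/λ_C

Given:
- Δλ = 2.4020 pm
- λ_C = h/(m_e·c) ≈ 2.42631024 pm

cos θ = 1 - 2.4020/2.42631024
cos θ = 1 - 0.989981
cos θ = 0.010019

θ = arccos(0.010019)
θ = 89.43°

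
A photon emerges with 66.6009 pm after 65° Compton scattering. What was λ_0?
65.2000 pm

From λ' = λ + Δλ, we have λ = λ' - Δλ

First calculate the Compton shift:
Δλ = λ_C(1 - cos θ)
Δλ = 2.4263 × (1 - cos(65°))
Δλ = 2.4263 × 0.5774
Δλ = 1.4009 pm

Initial wavelength:
λ = λ' - Δλ
λ = 66.6009 - 1.4009
λ = 65.2000 pm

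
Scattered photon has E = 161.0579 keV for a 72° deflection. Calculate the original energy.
205.9000 keV

Convert final energy to wavelength (hc ≈ 1239.842 keV·pm):
λ' = hc/E' = 1239.842 / 161.0579 = 7.6981 pm

Calculate the Compton shift:
Δλ = λ_C(1 - cos(72°))
Δλ = 2.4263 × (1 - cos(72°))
Δλ = 1.6765 pm

Initial wavelength:
λ = λ' - Δλ = 7.6981 - 1.6765 = 6.0216 pm

Initial energy:
E = hc/λ = 1239.842 / 6.0216 = 205.9000 keV

(Intermediate values are shown rounded; full precision is carried through to the final answer.)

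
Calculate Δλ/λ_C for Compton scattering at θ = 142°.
1.7880 λ_C

The Compton shift formula is:
Δλ = λ_C(1 - cos θ)

Dividing both sides by λ_C:
Δλ/λ_C = 1 - cos θ

For θ = 142°:
Δλ/λ_C = 1 - cos(142°)
Δλ/λ_C = 1 - -0.7880
Δλ/λ_C = 1.7880

This means the shift is 1.7880 × λ_C = 4.3383 pm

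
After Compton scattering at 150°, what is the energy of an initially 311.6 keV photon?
145.7521 keV

First convert energy to wavelength:
λ = hc/E, with hc ≈ 1239.842 keV·pm (i.e. 1239.842 eV·nm)

For E = 311.6 keV = 311600 eV:
λ = 1239.842 keV·pm / 311.6 keV
λ = 3.9790 pm

Calculate the Compton shift:
Δλ = λ_C(1 - cos(150°)) = 2.4263 × 1.8660
Δλ = 4.5276 pm

Final wavelength:
λ' = 3.9790 + 4.5276 = 8.5065 pm

Final energy:
E' = hc/λ' = 1239.842 / 8.5065 = 145.7521 keV

(Intermediate values are shown rounded; full precision is carried through to the final answer.)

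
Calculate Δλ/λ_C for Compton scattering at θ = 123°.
1.5446 λ_C

The Compton shift formula is:
Δλ = λ_C(1 - cos θ)

Dividing both sides by λ_C:
Δλ/λ_C = 1 - cos θ

For θ = 123°:
Δλ/λ_C = 1 - cos(123°)
Δλ/λ_C = 1 - -0.5446
Δλ/λ_C = 1.5446

This means the shift is 1.5446 × λ_C = 3.7478 pm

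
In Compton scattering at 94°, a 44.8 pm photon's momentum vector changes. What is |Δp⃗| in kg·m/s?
2.1049e-23 kg·m/s

Photon momentum magnitude is p = h/λ.

Initial momentum:
p₀ = h/λ = 6.6261e-34/4.4800e-11 = 1.4790e-23 kg·m/s

After scattering:
λ' = λ + Δλ = 44.8 + 2.5956 = 47.3956 pm
p' = h/λ' = 6.6261e-34/4.7396e-11 = 1.3980e-23 kg·m/s

Momentum is a vector; the scattered photon's direction makes angle θ = 94° with the incident direction. The magnitude of the vector change Δp⃗ = p⃗₀ − p⃗' is found from the law of cosines:
|Δp⃗|² = p₀² + p'² − 2p₀p'cos θ
|Δp⃗|² = (1.4790e-23)² + (1.3980e-23)² − 2·1.4790e-23·1.3980e-23·cos(94°)
|Δp⃗| = 2.1049e-23 kg·m/s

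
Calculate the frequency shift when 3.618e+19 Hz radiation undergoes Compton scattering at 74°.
6.331e+18 Hz (decrease)

Convert frequency to wavelength (c = 299792458 m/s):
λ₀ = c/f₀ = 299792458/3.618e+19 = 8.2861376e-12 m = 8.2861 pm

Calculate Compton shift:
Δλ = λ_C(1 - cos(74°)) = 1.7575 pm

Final wavelength:
λ' = λ₀ + Δλ = 8.2861 + 1.7575 = 10.0437 pm

Final frequency:
f' = c/λ' = 299792458/1.0043666e-11 = 2.9848907e+19 Hz

Frequency shift (decrease):
Δf = f₀ - f' = 3.618e+19 - 2.9848907e+19 = 6.331e+18 Hz

(Intermediate values are shown rounded; full precision is carried through to the final answer.)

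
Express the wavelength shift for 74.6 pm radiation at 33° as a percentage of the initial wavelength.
0.5247%

Calculate the Compton shift:
Δλ = λ_C(1 - cos(33°))
Δλ = 2.4263 × (1 - cos(33°))
Δλ = 2.4263 × 0.1613
Δλ = 0.3914 pm

Percentage change:
(Δλ/λ₀) × 100 = (0.3914/74.6) × 100
= 0.5247%

(Intermediate values are shown rounded; full precision is carried through to the final answer.)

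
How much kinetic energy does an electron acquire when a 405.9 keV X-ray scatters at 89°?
177.9257 keV

By energy conservation: K_e = E_initial - E_final

First find the scattered photon energy:
Initial wavelength: λ = hc/E = 3.0546 pm
Compton shift: Δλ = λ_C(1 - cos(89°)) = 2.3840 pm
Final wavelength: λ' = 3.0546 + 2.3840 = 5.4385 pm
Final photon energy: E' = hc/λ' = 227.9743 keV

Electron kinetic energy:
K_e = E - E' = 405.9000 - 227.9743 = 177.9257 keV

(Intermediate values are shown rounded; full precision is carried through to the final answer.)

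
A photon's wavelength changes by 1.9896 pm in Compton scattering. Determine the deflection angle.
79.63°

From the Compton formula Δλ = λ_C(1 - cos θ), we can solve for θ:

cos θ = 1 - Δλ/λ_C

Given:
- Δλ = 1.9896 pm
- λ_C = h/(m_e·c) ≈ 2.42631024 pm

cos θ = 1 - 1.9896/2.42631024
cos θ = 1 - 0.820011
cos θ = 0.179989

θ = arccos(0.179989)
θ = 79.63°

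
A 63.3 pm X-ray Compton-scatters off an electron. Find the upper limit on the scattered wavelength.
68.1526 pm (at θ = 180°)

The Compton shift is Δλ = λ_C(1 − cos θ).

Since cos θ ranges from −1 to 1, the factor (1 − cos θ) ranges from 0 to 2; the maximum shift occurs at θ = 180° (backscattering):
Δλ_max = 2λ_C = 2 × 2.4263 pm = 4.8526 pm

Maximum scattered wavelength:
λ'_max = λ₀ + Δλ_max = 63.3 + 4.8526 = 68.1526 pm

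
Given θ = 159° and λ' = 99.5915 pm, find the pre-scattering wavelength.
94.9000 pm

From λ' = λ + Δλ, we have λ = λ' - Δλ

First calculate the Compton shift:
Δλ = λ_C(1 - cos θ)
Δλ = 2.4263 × (1 - cos(159°))
Δλ = 2.4263 × 1.9336
Δλ = 4.6915 pm

Initial wavelength:
λ = λ' - Δλ
λ = 99.5915 - 4.6915
λ = 94.9000 pm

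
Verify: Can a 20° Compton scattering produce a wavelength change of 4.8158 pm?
No, inconsistent

Calculate the expected shift for θ = 20°:

Δλ_expected = λ_C(1 - cos(20°))
Δλ_expected = 2.4263 × (1 - cos(20°))
Δλ_expected = 2.4263 × 0.0603
Δλ_expected = 0.1463 pm

Given shift: 4.8158 pm
Expected shift: 0.1463 pm
Difference: 4.6694 pm

The values do not match. The given shift corresponds to θ ≈ 170.0°, not 20°.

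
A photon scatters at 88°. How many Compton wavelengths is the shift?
0.9651 λ_C

The Compton shift formula is:
Δλ = λ_C(1 - cos θ)

Dividing both sides by λ_C:
Δλ/λ_C = 1 - cos θ

For θ = 88°:
Δλ/λ_C = 1 - cos(88°)
Δλ/λ_C = 1 - 0.0349
Δλ/λ_C = 0.9651

This means the shift is 0.9651 × λ_C = 2.3416 pm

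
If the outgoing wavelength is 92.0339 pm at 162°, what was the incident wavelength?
87.3000 pm

From λ' = λ + Δλ, we have λ = λ' - Δλ

First calculate the Compton shift:
Δλ = λ_C(1 - cos θ)
Δλ = 2.4263 × (1 - cos(162°))
Δλ = 2.4263 × 1.9511
Δλ = 4.7339 pm

Initial wavelength:
λ = λ' - Δλ
λ = 92.0339 - 4.7339
λ = 87.3000 pm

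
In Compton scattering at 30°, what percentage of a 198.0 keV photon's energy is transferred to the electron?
0.0494 (or 4.94%)

Calculate initial and final photon energies:

Initial: E₀ = 198.0 keV → λ₀ = 6.2618 pm
Compton shift: Δλ = 0.3251 pm
Final wavelength: λ' = 6.5869 pm
Final energy: E' = 188.2287 keV

Fractional energy loss:
(E₀ - E')/E₀ = (198.0000 - 188.2287)/198.0000
= 9.7713/198.0000
= 0.0494
= 4.94%

(Intermediate values are shown rounded; full precision is carried through to the final answer.)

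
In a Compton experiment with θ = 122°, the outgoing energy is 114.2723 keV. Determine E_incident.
173.7001 keV

Convert final energy to wavelength (hc ≈ 1239.842 keV·pm):
λ' = hc/E' = 1239.842 / 114.2723 = 10.8499 pm

Calculate the Compton shift:
Δλ = λ_C(1 - cos(122°))
Δλ = 2.4263 × (1 - cos(122°))
Δλ = 3.7121 pm

Initial wavelength:
λ = λ' - Δλ = 10.8499 - 3.7121 = 7.1378 pm

Initial energy:
E = hc/λ = 1239.842 / 7.1378 = 173.7001 keV

(Intermediate values are shown rounded; full precision is carried through to the final answer.)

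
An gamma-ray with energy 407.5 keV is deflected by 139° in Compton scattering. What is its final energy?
169.8407 keV

First convert energy to wavelength:
λ = hc/E, with hc ≈ 1239.842 keV·pm (i.e. 1239.842 eV·nm)

For E = 407.5 keV = 407500 eV:
λ = 1239.842 keV·pm / 407.5 keV
λ = 3.0426 pm

Calculate the Compton shift:
Δλ = λ_C(1 - cos(139°)) = 2.4263 × 1.7547
Δλ = 4.2575 pm

Final wavelength:
λ' = 3.0426 + 4.2575 = 7.3000 pm

Final energy:
E' = hc/λ' = 1239.842 / 7.3000 = 169.8407 keV

(Intermediate values are shown rounded; full precision is carried through to the final answer.)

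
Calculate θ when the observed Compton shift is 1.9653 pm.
79.05°

From the Compton formula Δλ = λ_C(1 - cos θ), we can solve for θ:

cos θ = 1 - Δλ/λ_C

Given:
- Δλ = 1.9653 pm
- λ_C = h/(m_e·c) ≈ 2.42631024 pm

cos θ = 1 - 1.9653/2.42631024
cos θ = 1 - 0.809995
cos θ = 0.190005

θ = arccos(0.190005)
θ = 79.05°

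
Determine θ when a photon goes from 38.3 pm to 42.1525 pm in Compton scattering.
126.00°

First find the wavelength shift:
Δλ = λ' - λ = 42.1525 - 38.3 = 3.8525 pm

Using Δλ = λ_C(1 - cos θ), with λ_C = h/(m_e·c) ≈ 2.42631024 pm:
cos θ = 1 - Δλ/λ_C
cos θ = 1 - 3.8525/2.42631024
cos θ = -0.587802

θ = arccos(-0.587802)
θ = 126.00°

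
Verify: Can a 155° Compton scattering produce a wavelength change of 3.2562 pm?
No, inconsistent

Calculate the expected shift for θ = 155°:

Δλ_expected = λ_C(1 - cos(155°))
Δλ_expected = 2.4263 × (1 - cos(155°))
Δλ_expected = 2.4263 × 1.9063
Δλ_expected = 4.6253 pm

Given shift: 3.2562 pm
Expected shift: 4.6253 pm
Difference: 1.3691 pm

The values do not match. The given shift corresponds to θ ≈ 110.0°, not 155°.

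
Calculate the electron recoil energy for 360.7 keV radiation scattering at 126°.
190.6206 keV

By energy conservation: K_e = E_initial - E_final

First find the scattered photon energy:
Initial wavelength: λ = hc/E = 3.4373 pm
Compton shift: Δλ = λ_C(1 - cos(126°)) = 3.8525 pm
Final wavelength: λ' = 3.4373 + 3.8525 = 7.2898 pm
Final photon energy: E' = hc/λ' = 170.0794 keV

Electron kinetic energy:
K_e = E - E' = 360.7000 - 170.0794 = 190.6206 keV

(Intermediate values are shown rounded; full precision is carried through to the final answer.)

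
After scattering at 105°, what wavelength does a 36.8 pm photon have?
39.8543 pm

Using the Compton scattering formula:
λ' = λ + Δλ = λ + λ_C(1 - cos θ)

Given:
- Initial wavelength λ = 36.8 pm
- Scattering angle θ = 105°
- Compton wavelength λ_C ≈ 2.4263 pm

Calculate the shift:
Δλ = 2.4263 × (1 - cos(105°))
Δλ = 2.4263 × 1.2588
Δλ = 3.0543 pm

Final wavelength:
λ' = 36.8 + 3.0543 = 39.8543 pm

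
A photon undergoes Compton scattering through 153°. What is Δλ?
4.5882 pm

Using the Compton scattering formula:
Δλ = λ_C(1 - cos θ)

where λ_C = h/(m_e·c) ≈ 2.4263 pm is the Compton wavelength of an electron.

For θ = 153°:
cos(153°) = -0.8910
1 - cos(153°) = 1.8910

Δλ = 2.4263 × 1.8910
Δλ = 4.5882 pm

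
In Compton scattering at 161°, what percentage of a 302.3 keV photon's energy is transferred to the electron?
0.5351 (or 53.51%)

Calculate initial and final photon energies:

Initial: E₀ = 302.3 keV → λ₀ = 4.1014 pm
Compton shift: Δλ = 4.7204 pm
Final wavelength: λ' = 8.8218 pm
Final energy: E' = 140.5431 keV

Fractional energy loss:
(E₀ - E')/E₀ = (302.3000 - 140.5431)/302.3000
= 161.7569/302.3000
= 0.5351
= 53.51%

(Intermediate values are shown rounded; full precision is carried through to the final answer.)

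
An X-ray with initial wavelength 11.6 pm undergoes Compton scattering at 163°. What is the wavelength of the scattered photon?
16.3466 pm

Using the Compton scattering formula:
λ' = λ + Δλ = λ + λ_C(1 - cos θ)

Given:
- Initial wavelength λ = 11.6 pm
- Scattering angle θ = 163°
- Compton wavelength λ_C ≈ 2.4263 pm

Calculate the shift:
Δλ = 2.4263 × (1 - cos(163°))
Δλ = 2.4263 × 1.9563
Δλ = 4.7466 pm

Final wavelength:
λ' = 11.6 + 4.7466 = 16.3466 pm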